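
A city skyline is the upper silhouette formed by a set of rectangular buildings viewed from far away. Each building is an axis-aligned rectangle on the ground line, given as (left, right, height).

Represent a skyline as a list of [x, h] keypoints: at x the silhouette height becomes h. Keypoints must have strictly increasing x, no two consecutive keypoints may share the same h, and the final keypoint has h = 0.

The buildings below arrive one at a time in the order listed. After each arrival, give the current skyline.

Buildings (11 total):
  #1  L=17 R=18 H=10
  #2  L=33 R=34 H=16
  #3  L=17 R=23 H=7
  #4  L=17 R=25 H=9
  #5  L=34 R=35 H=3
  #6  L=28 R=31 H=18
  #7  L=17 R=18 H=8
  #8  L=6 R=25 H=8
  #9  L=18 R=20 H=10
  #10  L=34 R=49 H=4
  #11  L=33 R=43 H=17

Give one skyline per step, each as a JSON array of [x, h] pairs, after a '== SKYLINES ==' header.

== SKYLINES ==
[[17,10],[18,0]]
[[17,10],[18,0],[33,16],[34,0]]
[[17,10],[18,7],[23,0],[33,16],[34,0]]
[[17,10],[18,9],[25,0],[33,16],[34,0]]
[[17,10],[18,9],[25,0],[33,16],[34,3],[35,0]]
[[17,10],[18,9],[25,0],[28,18],[31,0],[33,16],[34,3],[35,0]]
[[17,10],[18,9],[25,0],[28,18],[31,0],[33,16],[34,3],[35,0]]
[[6,8],[17,10],[18,9],[25,0],[28,18],[31,0],[33,16],[34,3],[35,0]]
[[6,8],[17,10],[20,9],[25,0],[28,18],[31,0],[33,16],[34,3],[35,0]]
[[6,8],[17,10],[20,9],[25,0],[28,18],[31,0],[33,16],[34,4],[49,0]]
[[6,8],[17,10],[20,9],[25,0],[28,18],[31,0],[33,17],[43,4],[49,0]]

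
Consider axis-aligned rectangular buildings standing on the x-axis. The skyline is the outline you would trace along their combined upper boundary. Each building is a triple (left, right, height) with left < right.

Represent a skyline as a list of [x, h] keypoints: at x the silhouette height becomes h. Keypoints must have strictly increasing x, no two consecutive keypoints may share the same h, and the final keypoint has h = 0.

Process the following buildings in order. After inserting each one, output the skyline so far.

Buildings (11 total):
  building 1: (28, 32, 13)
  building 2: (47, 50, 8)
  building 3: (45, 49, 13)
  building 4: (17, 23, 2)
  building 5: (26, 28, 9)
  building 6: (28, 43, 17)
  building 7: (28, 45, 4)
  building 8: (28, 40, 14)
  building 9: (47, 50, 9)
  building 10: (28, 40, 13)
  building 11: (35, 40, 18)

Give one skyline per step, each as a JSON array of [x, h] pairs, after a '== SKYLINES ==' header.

== SKYLINES ==
[[28,13],[32,0]]
[[28,13],[32,0],[47,8],[50,0]]
[[28,13],[32,0],[45,13],[49,8],[50,0]]
[[17,2],[23,0],[28,13],[32,0],[45,13],[49,8],[50,0]]
[[17,2],[23,0],[26,9],[28,13],[32,0],[45,13],[49,8],[50,0]]
[[17,2],[23,0],[26,9],[28,17],[43,0],[45,13],[49,8],[50,0]]
[[17,2],[23,0],[26,9],[28,17],[43,4],[45,13],[49,8],[50,0]]
[[17,2],[23,0],[26,9],[28,17],[43,4],[45,13],[49,8],[50,0]]
[[17,2],[23,0],[26,9],[28,17],[43,4],[45,13],[49,9],[50,0]]
[[17,2],[23,0],[26,9],[28,17],[43,4],[45,13],[49,9],[50,0]]
[[17,2],[23,0],[26,9],[28,17],[35,18],[40,17],[43,4],[45,13],[49,9],[50,0]]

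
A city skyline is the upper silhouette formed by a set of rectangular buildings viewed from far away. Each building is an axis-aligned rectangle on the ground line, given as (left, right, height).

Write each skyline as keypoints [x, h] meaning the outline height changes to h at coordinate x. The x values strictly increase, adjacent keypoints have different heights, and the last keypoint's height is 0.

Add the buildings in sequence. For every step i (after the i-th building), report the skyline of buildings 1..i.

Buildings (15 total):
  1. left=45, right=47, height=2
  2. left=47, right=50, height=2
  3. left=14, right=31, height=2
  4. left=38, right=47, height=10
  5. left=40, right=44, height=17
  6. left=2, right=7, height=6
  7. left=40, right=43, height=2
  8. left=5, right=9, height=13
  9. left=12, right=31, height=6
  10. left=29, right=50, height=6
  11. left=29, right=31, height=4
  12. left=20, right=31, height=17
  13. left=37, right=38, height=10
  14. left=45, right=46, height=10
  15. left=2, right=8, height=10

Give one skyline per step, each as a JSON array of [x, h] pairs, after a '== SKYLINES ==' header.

== SKYLINES ==
[[45,2],[47,0]]
[[45,2],[50,0]]
[[14,2],[31,0],[45,2],[50,0]]
[[14,2],[31,0],[38,10],[47,2],[50,0]]
[[14,2],[31,0],[38,10],[40,17],[44,10],[47,2],[50,0]]
[[2,6],[7,0],[14,2],[31,0],[38,10],[40,17],[44,10],[47,2],[50,0]]
[[2,6],[7,0],[14,2],[31,0],[38,10],[40,17],[44,10],[47,2],[50,0]]
[[2,6],[5,13],[9,0],[14,2],[31,0],[38,10],[40,17],[44,10],[47,2],[50,0]]
[[2,6],[5,13],[9,0],[12,6],[31,0],[38,10],[40,17],[44,10],[47,2],[50,0]]
[[2,6],[5,13],[9,0],[12,6],[38,10],[40,17],[44,10],[47,6],[50,0]]
[[2,6],[5,13],[9,0],[12,6],[38,10],[40,17],[44,10],[47,6],[50,0]]
[[2,6],[5,13],[9,0],[12,6],[20,17],[31,6],[38,10],[40,17],[44,10],[47,6],[50,0]]
[[2,6],[5,13],[9,0],[12,6],[20,17],[31,6],[37,10],[40,17],[44,10],[47,6],[50,0]]
[[2,6],[5,13],[9,0],[12,6],[20,17],[31,6],[37,10],[40,17],[44,10],[47,6],[50,0]]
[[2,10],[5,13],[9,0],[12,6],[20,17],[31,6],[37,10],[40,17],[44,10],[47,6],[50,0]]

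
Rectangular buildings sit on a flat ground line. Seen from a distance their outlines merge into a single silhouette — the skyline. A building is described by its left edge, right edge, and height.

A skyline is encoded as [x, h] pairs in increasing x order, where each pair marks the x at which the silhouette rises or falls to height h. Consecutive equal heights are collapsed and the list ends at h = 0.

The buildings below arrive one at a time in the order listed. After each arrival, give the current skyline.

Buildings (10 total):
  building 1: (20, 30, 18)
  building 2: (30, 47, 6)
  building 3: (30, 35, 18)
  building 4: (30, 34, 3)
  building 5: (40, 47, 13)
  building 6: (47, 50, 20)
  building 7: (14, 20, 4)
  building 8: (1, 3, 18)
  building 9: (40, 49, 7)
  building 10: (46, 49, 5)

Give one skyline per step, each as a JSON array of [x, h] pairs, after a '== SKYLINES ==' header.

== SKYLINES ==
[[20,18],[30,0]]
[[20,18],[30,6],[47,0]]
[[20,18],[35,6],[47,0]]
[[20,18],[35,6],[47,0]]
[[20,18],[35,6],[40,13],[47,0]]
[[20,18],[35,6],[40,13],[47,20],[50,0]]
[[14,4],[20,18],[35,6],[40,13],[47,20],[50,0]]
[[1,18],[3,0],[14,4],[20,18],[35,6],[40,13],[47,20],[50,0]]
[[1,18],[3,0],[14,4],[20,18],[35,6],[40,13],[47,20],[50,0]]
[[1,18],[3,0],[14,4],[20,18],[35,6],[40,13],[47,20],[50,0]]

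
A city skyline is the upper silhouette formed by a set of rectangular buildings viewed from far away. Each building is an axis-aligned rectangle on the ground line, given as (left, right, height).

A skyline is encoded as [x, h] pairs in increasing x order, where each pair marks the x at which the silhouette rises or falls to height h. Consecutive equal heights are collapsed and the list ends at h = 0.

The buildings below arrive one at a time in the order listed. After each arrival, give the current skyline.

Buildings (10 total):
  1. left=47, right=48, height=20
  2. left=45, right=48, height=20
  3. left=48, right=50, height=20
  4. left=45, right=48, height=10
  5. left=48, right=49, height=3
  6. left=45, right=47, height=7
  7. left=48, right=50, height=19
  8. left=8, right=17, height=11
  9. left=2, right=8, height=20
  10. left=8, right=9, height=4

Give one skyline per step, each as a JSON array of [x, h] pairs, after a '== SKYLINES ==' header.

== SKYLINES ==
[[47,20],[48,0]]
[[45,20],[48,0]]
[[45,20],[50,0]]
[[45,20],[50,0]]
[[45,20],[50,0]]
[[45,20],[50,0]]
[[45,20],[50,0]]
[[8,11],[17,0],[45,20],[50,0]]
[[2,20],[8,11],[17,0],[45,20],[50,0]]
[[2,20],[8,11],[17,0],[45,20],[50,0]]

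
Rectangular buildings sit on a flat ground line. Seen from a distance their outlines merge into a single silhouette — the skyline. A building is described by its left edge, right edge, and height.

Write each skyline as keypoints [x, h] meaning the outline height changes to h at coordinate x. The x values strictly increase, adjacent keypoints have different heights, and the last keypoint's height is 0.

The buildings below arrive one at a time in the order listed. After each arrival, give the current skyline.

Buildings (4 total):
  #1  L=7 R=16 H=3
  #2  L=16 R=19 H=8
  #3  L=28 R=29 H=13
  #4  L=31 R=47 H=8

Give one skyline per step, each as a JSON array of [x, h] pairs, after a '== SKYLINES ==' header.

== SKYLINES ==
[[7,3],[16,0]]
[[7,3],[16,8],[19,0]]
[[7,3],[16,8],[19,0],[28,13],[29,0]]
[[7,3],[16,8],[19,0],[28,13],[29,0],[31,8],[47,0]]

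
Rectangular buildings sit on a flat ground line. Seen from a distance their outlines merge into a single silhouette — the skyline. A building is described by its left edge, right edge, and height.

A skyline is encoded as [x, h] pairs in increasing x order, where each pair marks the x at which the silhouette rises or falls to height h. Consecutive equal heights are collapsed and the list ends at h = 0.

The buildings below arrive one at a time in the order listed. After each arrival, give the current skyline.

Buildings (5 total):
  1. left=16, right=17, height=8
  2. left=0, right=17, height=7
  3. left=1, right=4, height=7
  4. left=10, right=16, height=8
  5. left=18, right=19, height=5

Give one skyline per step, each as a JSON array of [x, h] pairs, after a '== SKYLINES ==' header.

== SKYLINES ==
[[16,8],[17,0]]
[[0,7],[16,8],[17,0]]
[[0,7],[16,8],[17,0]]
[[0,7],[10,8],[17,0]]
[[0,7],[10,8],[17,0],[18,5],[19,0]]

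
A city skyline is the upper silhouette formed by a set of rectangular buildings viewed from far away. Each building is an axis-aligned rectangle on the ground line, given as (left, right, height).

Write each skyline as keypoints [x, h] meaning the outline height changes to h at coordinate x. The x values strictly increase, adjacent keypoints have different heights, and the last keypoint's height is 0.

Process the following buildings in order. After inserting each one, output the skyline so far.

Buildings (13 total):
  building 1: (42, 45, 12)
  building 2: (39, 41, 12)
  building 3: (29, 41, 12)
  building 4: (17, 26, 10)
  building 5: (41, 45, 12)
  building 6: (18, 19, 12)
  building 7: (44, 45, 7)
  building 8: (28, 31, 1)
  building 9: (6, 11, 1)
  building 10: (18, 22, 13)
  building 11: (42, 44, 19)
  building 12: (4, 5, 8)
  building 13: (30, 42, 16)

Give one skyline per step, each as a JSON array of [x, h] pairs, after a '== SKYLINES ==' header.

== SKYLINES ==
[[42,12],[45,0]]
[[39,12],[41,0],[42,12],[45,0]]
[[29,12],[41,0],[42,12],[45,0]]
[[17,10],[26,0],[29,12],[41,0],[42,12],[45,0]]
[[17,10],[26,0],[29,12],[45,0]]
[[17,10],[18,12],[19,10],[26,0],[29,12],[45,0]]
[[17,10],[18,12],[19,10],[26,0],[29,12],[45,0]]
[[17,10],[18,12],[19,10],[26,0],[28,1],[29,12],[45,0]]
[[6,1],[11,0],[17,10],[18,12],[19,10],[26,0],[28,1],[29,12],[45,0]]
[[6,1],[11,0],[17,10],[18,13],[22,10],[26,0],[28,1],[29,12],[45,0]]
[[6,1],[11,0],[17,10],[18,13],[22,10],[26,0],[28,1],[29,12],[42,19],[44,12],[45,0]]
[[4,8],[5,0],[6,1],[11,0],[17,10],[18,13],[22,10],[26,0],[28,1],[29,12],[42,19],[44,12],[45,0]]
[[4,8],[5,0],[6,1],[11,0],[17,10],[18,13],[22,10],[26,0],[28,1],[29,12],[30,16],[42,19],[44,12],[45,0]]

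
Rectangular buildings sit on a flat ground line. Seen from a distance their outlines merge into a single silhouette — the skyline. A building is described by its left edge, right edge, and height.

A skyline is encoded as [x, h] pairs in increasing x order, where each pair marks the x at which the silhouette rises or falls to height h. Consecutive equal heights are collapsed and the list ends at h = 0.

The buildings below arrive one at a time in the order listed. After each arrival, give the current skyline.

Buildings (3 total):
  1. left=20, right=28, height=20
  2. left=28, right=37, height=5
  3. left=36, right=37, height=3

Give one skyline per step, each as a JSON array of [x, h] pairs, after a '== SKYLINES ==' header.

== SKYLINES ==
[[20,20],[28,0]]
[[20,20],[28,5],[37,0]]
[[20,20],[28,5],[37,0]]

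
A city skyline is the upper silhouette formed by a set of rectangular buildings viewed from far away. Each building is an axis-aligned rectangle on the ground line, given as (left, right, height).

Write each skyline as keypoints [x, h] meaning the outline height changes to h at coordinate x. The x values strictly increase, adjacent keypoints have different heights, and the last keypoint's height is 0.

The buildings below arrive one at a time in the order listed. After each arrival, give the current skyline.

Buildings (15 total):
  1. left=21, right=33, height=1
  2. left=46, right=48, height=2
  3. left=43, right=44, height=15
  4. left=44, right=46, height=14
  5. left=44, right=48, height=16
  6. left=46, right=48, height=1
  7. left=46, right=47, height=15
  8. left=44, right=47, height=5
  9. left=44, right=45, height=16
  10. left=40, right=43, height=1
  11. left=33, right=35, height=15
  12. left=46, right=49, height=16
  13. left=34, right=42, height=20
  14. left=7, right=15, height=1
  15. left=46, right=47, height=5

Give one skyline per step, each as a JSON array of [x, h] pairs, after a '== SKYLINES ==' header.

== SKYLINES ==
[[21,1],[33,0]]
[[21,1],[33,0],[46,2],[48,0]]
[[21,1],[33,0],[43,15],[44,0],[46,2],[48,0]]
[[21,1],[33,0],[43,15],[44,14],[46,2],[48,0]]
[[21,1],[33,0],[43,15],[44,16],[48,0]]
[[21,1],[33,0],[43,15],[44,16],[48,0]]
[[21,1],[33,0],[43,15],[44,16],[48,0]]
[[21,1],[33,0],[43,15],[44,16],[48,0]]
[[21,1],[33,0],[43,15],[44,16],[48,0]]
[[21,1],[33,0],[40,1],[43,15],[44,16],[48,0]]
[[21,1],[33,15],[35,0],[40,1],[43,15],[44,16],[48,0]]
[[21,1],[33,15],[35,0],[40,1],[43,15],[44,16],[49,0]]
[[21,1],[33,15],[34,20],[42,1],[43,15],[44,16],[49,0]]
[[7,1],[15,0],[21,1],[33,15],[34,20],[42,1],[43,15],[44,16],[49,0]]
[[7,1],[15,0],[21,1],[33,15],[34,20],[42,1],[43,15],[44,16],[49,0]]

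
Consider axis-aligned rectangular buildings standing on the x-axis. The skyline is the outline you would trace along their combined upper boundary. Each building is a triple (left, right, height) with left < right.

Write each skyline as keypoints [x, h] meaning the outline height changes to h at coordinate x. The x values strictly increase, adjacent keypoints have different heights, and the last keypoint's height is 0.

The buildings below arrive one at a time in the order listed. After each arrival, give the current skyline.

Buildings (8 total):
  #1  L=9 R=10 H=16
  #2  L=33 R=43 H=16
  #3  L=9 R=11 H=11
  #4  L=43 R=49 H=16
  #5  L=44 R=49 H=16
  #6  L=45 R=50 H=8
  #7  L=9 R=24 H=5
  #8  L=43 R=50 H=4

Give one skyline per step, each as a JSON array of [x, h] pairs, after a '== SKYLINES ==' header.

== SKYLINES ==
[[9,16],[10,0]]
[[9,16],[10,0],[33,16],[43,0]]
[[9,16],[10,11],[11,0],[33,16],[43,0]]
[[9,16],[10,11],[11,0],[33,16],[49,0]]
[[9,16],[10,11],[11,0],[33,16],[49,0]]
[[9,16],[10,11],[11,0],[33,16],[49,8],[50,0]]
[[9,16],[10,11],[11,5],[24,0],[33,16],[49,8],[50,0]]
[[9,16],[10,11],[11,5],[24,0],[33,16],[49,8],[50,0]]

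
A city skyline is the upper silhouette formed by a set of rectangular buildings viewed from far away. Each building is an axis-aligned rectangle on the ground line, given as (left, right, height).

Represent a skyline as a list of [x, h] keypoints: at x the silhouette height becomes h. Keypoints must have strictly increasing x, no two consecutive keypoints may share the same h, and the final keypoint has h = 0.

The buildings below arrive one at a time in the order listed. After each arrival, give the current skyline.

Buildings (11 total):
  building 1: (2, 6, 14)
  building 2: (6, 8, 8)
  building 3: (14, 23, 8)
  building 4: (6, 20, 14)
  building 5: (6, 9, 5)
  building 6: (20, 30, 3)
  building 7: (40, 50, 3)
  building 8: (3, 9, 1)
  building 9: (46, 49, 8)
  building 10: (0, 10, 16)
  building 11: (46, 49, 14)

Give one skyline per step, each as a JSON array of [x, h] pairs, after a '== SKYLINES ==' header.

== SKYLINES ==
[[2,14],[6,0]]
[[2,14],[6,8],[8,0]]
[[2,14],[6,8],[8,0],[14,8],[23,0]]
[[2,14],[20,8],[23,0]]
[[2,14],[20,8],[23,0]]
[[2,14],[20,8],[23,3],[30,0]]
[[2,14],[20,8],[23,3],[30,0],[40,3],[50,0]]
[[2,14],[20,8],[23,3],[30,0],[40,3],[50,0]]
[[2,14],[20,8],[23,3],[30,0],[40,3],[46,8],[49,3],[50,0]]
[[0,16],[10,14],[20,8],[23,3],[30,0],[40,3],[46,8],[49,3],[50,0]]
[[0,16],[10,14],[20,8],[23,3],[30,0],[40,3],[46,14],[49,3],[50,0]]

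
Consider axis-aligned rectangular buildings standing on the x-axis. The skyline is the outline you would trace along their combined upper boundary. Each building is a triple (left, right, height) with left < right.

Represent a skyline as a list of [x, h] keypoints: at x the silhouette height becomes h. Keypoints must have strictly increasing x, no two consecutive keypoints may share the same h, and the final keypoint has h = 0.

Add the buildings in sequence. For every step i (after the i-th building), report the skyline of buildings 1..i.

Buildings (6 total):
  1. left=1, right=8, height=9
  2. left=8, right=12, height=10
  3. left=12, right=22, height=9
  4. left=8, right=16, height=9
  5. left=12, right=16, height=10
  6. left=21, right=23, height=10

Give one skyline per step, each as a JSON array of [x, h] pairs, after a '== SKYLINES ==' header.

== SKYLINES ==
[[1,9],[8,0]]
[[1,9],[8,10],[12,0]]
[[1,9],[8,10],[12,9],[22,0]]
[[1,9],[8,10],[12,9],[22,0]]
[[1,9],[8,10],[16,9],[22,0]]
[[1,9],[8,10],[16,9],[21,10],[23,0]]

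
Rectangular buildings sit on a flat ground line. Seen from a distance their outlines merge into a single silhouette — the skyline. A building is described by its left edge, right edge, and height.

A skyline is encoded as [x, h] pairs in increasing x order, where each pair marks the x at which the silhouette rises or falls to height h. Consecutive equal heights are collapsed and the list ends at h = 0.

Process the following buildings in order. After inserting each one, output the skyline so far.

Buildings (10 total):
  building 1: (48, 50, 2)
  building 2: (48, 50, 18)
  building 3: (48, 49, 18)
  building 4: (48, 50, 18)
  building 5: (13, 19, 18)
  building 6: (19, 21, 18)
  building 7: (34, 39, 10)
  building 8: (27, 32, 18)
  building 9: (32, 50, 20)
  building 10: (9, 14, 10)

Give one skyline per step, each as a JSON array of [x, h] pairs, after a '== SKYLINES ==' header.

== SKYLINES ==
[[48,2],[50,0]]
[[48,18],[50,0]]
[[48,18],[50,0]]
[[48,18],[50,0]]
[[13,18],[19,0],[48,18],[50,0]]
[[13,18],[21,0],[48,18],[50,0]]
[[13,18],[21,0],[34,10],[39,0],[48,18],[50,0]]
[[13,18],[21,0],[27,18],[32,0],[34,10],[39,0],[48,18],[50,0]]
[[13,18],[21,0],[27,18],[32,20],[50,0]]
[[9,10],[13,18],[21,0],[27,18],[32,20],[50,0]]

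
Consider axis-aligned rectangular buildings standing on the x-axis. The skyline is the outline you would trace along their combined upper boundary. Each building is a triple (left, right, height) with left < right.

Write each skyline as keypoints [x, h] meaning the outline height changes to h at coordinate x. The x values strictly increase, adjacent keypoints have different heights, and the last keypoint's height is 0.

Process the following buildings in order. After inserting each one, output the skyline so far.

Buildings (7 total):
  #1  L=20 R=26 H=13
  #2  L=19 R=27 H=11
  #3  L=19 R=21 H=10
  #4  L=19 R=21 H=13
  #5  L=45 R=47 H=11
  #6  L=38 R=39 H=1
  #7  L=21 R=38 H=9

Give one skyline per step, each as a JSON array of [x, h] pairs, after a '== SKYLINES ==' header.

== SKYLINES ==
[[20,13],[26,0]]
[[19,11],[20,13],[26,11],[27,0]]
[[19,11],[20,13],[26,11],[27,0]]
[[19,13],[26,11],[27,0]]
[[19,13],[26,11],[27,0],[45,11],[47,0]]
[[19,13],[26,11],[27,0],[38,1],[39,0],[45,11],[47,0]]
[[19,13],[26,11],[27,9],[38,1],[39,0],[45,11],[47,0]]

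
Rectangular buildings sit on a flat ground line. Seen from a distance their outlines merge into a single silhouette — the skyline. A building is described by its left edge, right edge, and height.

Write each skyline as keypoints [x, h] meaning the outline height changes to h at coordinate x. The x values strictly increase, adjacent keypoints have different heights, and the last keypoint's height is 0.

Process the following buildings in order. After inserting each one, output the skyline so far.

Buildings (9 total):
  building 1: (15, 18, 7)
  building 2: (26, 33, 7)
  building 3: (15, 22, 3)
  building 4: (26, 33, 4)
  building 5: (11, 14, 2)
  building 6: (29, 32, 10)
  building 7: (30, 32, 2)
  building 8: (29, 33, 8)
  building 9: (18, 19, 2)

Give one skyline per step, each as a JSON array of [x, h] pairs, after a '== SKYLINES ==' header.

== SKYLINES ==
[[15,7],[18,0]]
[[15,7],[18,0],[26,7],[33,0]]
[[15,7],[18,3],[22,0],[26,7],[33,0]]
[[15,7],[18,3],[22,0],[26,7],[33,0]]
[[11,2],[14,0],[15,7],[18,3],[22,0],[26,7],[33,0]]
[[11,2],[14,0],[15,7],[18,3],[22,0],[26,7],[29,10],[32,7],[33,0]]
[[11,2],[14,0],[15,7],[18,3],[22,0],[26,7],[29,10],[32,7],[33,0]]
[[11,2],[14,0],[15,7],[18,3],[22,0],[26,7],[29,10],[32,8],[33,0]]
[[11,2],[14,0],[15,7],[18,3],[22,0],[26,7],[29,10],[32,8],[33,0]]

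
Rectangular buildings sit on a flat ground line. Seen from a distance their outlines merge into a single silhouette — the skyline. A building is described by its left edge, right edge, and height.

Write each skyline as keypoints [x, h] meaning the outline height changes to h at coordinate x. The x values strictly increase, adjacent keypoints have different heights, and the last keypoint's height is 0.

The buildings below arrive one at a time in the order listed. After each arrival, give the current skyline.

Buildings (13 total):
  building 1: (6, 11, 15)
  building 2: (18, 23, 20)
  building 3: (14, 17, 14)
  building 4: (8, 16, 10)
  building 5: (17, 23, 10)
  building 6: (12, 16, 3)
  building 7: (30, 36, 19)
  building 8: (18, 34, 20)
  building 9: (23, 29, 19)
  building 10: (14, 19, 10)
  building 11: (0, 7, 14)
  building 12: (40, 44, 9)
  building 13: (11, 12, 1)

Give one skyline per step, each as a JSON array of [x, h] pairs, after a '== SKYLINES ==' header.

== SKYLINES ==
[[6,15],[11,0]]
[[6,15],[11,0],[18,20],[23,0]]
[[6,15],[11,0],[14,14],[17,0],[18,20],[23,0]]
[[6,15],[11,10],[14,14],[17,0],[18,20],[23,0]]
[[6,15],[11,10],[14,14],[17,10],[18,20],[23,0]]
[[6,15],[11,10],[14,14],[17,10],[18,20],[23,0]]
[[6,15],[11,10],[14,14],[17,10],[18,20],[23,0],[30,19],[36,0]]
[[6,15],[11,10],[14,14],[17,10],[18,20],[34,19],[36,0]]
[[6,15],[11,10],[14,14],[17,10],[18,20],[34,19],[36,0]]
[[6,15],[11,10],[14,14],[17,10],[18,20],[34,19],[36,0]]
[[0,14],[6,15],[11,10],[14,14],[17,10],[18,20],[34,19],[36,0]]
[[0,14],[6,15],[11,10],[14,14],[17,10],[18,20],[34,19],[36,0],[40,9],[44,0]]
[[0,14],[6,15],[11,10],[14,14],[17,10],[18,20],[34,19],[36,0],[40,9],[44,0]]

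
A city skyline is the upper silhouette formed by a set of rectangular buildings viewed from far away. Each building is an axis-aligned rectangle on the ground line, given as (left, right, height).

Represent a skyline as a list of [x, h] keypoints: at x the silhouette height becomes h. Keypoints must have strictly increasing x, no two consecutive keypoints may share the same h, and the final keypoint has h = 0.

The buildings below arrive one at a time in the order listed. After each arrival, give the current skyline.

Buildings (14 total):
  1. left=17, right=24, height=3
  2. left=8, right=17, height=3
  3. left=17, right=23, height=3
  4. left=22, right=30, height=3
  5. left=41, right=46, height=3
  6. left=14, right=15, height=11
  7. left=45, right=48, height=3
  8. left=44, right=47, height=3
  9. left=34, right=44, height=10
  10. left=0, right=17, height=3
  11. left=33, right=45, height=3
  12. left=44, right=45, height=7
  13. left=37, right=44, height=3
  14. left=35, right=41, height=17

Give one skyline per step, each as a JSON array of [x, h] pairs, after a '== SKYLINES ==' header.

== SKYLINES ==
[[17,3],[24,0]]
[[8,3],[24,0]]
[[8,3],[24,0]]
[[8,3],[30,0]]
[[8,3],[30,0],[41,3],[46,0]]
[[8,3],[14,11],[15,3],[30,0],[41,3],[46,0]]
[[8,3],[14,11],[15,3],[30,0],[41,3],[48,0]]
[[8,3],[14,11],[15,3],[30,0],[41,3],[48,0]]
[[8,3],[14,11],[15,3],[30,0],[34,10],[44,3],[48,0]]
[[0,3],[14,11],[15,3],[30,0],[34,10],[44,3],[48,0]]
[[0,3],[14,11],[15,3],[30,0],[33,3],[34,10],[44,3],[48,0]]
[[0,3],[14,11],[15,3],[30,0],[33,3],[34,10],[44,7],[45,3],[48,0]]
[[0,3],[14,11],[15,3],[30,0],[33,3],[34,10],[44,7],[45,3],[48,0]]
[[0,3],[14,11],[15,3],[30,0],[33,3],[34,10],[35,17],[41,10],[44,7],[45,3],[48,0]]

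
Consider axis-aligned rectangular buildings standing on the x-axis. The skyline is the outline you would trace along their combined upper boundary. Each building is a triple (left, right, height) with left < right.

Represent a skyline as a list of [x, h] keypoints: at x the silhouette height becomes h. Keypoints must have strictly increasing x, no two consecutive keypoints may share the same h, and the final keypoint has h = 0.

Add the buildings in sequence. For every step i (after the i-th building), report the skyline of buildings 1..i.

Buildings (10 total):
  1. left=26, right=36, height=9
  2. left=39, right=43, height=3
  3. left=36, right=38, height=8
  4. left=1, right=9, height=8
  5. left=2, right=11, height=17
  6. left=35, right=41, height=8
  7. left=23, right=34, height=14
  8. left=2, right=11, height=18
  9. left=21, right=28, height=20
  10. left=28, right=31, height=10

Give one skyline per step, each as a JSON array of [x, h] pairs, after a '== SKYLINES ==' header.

== SKYLINES ==
[[26,9],[36,0]]
[[26,9],[36,0],[39,3],[43,0]]
[[26,9],[36,8],[38,0],[39,3],[43,0]]
[[1,8],[9,0],[26,9],[36,8],[38,0],[39,3],[43,0]]
[[1,8],[2,17],[11,0],[26,9],[36,8],[38,0],[39,3],[43,0]]
[[1,8],[2,17],[11,0],[26,9],[36,8],[41,3],[43,0]]
[[1,8],[2,17],[11,0],[23,14],[34,9],[36,8],[41,3],[43,0]]
[[1,8],[2,18],[11,0],[23,14],[34,9],[36,8],[41,3],[43,0]]
[[1,8],[2,18],[11,0],[21,20],[28,14],[34,9],[36,8],[41,3],[43,0]]
[[1,8],[2,18],[11,0],[21,20],[28,14],[34,9],[36,8],[41,3],[43,0]]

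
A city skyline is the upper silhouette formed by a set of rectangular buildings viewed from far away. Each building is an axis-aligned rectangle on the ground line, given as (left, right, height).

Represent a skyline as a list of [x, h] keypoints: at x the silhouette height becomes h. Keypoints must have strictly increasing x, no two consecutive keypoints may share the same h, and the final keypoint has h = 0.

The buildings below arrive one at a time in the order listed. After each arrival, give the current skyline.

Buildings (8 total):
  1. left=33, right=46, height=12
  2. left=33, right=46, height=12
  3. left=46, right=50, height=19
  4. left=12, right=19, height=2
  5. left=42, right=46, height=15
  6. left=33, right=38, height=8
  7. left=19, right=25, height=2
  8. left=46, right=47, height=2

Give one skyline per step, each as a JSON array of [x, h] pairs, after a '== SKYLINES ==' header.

== SKYLINES ==
[[33,12],[46,0]]
[[33,12],[46,0]]
[[33,12],[46,19],[50,0]]
[[12,2],[19,0],[33,12],[46,19],[50,0]]
[[12,2],[19,0],[33,12],[42,15],[46,19],[50,0]]
[[12,2],[19,0],[33,12],[42,15],[46,19],[50,0]]
[[12,2],[25,0],[33,12],[42,15],[46,19],[50,0]]
[[12,2],[25,0],[33,12],[42,15],[46,19],[50,0]]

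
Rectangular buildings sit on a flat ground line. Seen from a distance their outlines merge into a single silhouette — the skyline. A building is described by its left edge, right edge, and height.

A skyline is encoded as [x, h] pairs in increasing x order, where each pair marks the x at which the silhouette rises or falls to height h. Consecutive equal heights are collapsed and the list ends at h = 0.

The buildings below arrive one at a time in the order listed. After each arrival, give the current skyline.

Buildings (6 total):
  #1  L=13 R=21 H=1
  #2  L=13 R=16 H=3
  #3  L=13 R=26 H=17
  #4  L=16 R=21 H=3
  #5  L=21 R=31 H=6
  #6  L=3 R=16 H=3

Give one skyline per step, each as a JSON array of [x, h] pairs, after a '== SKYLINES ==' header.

== SKYLINES ==
[[13,1],[21,0]]
[[13,3],[16,1],[21,0]]
[[13,17],[26,0]]
[[13,17],[26,0]]
[[13,17],[26,6],[31,0]]
[[3,3],[13,17],[26,6],[31,0]]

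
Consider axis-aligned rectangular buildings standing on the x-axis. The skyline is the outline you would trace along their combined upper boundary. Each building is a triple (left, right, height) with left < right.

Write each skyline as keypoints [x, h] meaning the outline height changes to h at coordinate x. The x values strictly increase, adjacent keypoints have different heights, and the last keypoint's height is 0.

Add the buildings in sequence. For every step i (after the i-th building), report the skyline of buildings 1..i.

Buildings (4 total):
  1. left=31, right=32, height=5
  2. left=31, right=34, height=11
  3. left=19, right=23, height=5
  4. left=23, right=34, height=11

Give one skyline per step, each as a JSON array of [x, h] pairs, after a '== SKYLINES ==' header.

== SKYLINES ==
[[31,5],[32,0]]
[[31,11],[34,0]]
[[19,5],[23,0],[31,11],[34,0]]
[[19,5],[23,11],[34,0]]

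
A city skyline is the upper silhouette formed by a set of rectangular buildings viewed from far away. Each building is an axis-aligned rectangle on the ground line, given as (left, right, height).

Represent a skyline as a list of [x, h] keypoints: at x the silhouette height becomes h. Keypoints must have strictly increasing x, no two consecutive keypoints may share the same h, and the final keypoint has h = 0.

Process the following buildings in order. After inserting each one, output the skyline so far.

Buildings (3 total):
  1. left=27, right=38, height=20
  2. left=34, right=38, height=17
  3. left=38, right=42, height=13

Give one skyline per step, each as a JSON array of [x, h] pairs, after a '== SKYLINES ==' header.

== SKYLINES ==
[[27,20],[38,0]]
[[27,20],[38,0]]
[[27,20],[38,13],[42,0]]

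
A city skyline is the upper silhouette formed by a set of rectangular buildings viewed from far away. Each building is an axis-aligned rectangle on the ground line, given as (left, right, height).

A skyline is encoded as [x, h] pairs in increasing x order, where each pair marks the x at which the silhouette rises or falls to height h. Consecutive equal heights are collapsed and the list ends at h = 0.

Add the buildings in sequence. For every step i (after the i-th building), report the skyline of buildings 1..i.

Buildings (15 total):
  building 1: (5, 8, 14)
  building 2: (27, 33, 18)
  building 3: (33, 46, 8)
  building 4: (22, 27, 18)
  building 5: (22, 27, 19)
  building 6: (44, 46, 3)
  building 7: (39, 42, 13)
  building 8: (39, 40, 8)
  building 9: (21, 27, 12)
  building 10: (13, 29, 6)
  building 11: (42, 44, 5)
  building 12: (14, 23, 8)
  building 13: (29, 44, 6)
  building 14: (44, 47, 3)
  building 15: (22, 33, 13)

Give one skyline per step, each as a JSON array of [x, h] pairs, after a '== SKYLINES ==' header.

== SKYLINES ==
[[5,14],[8,0]]
[[5,14],[8,0],[27,18],[33,0]]
[[5,14],[8,0],[27,18],[33,8],[46,0]]
[[5,14],[8,0],[22,18],[33,8],[46,0]]
[[5,14],[8,0],[22,19],[27,18],[33,8],[46,0]]
[[5,14],[8,0],[22,19],[27,18],[33,8],[46,0]]
[[5,14],[8,0],[22,19],[27,18],[33,8],[39,13],[42,8],[46,0]]
[[5,14],[8,0],[22,19],[27,18],[33,8],[39,13],[42,8],[46,0]]
[[5,14],[8,0],[21,12],[22,19],[27,18],[33,8],[39,13],[42,8],[46,0]]
[[5,14],[8,0],[13,6],[21,12],[22,19],[27,18],[33,8],[39,13],[42,8],[46,0]]
[[5,14],[8,0],[13,6],[21,12],[22,19],[27,18],[33,8],[39,13],[42,8],[46,0]]
[[5,14],[8,0],[13,6],[14,8],[21,12],[22,19],[27,18],[33,8],[39,13],[42,8],[46,0]]
[[5,14],[8,0],[13,6],[14,8],[21,12],[22,19],[27,18],[33,8],[39,13],[42,8],[46,0]]
[[5,14],[8,0],[13,6],[14,8],[21,12],[22,19],[27,18],[33,8],[39,13],[42,8],[46,3],[47,0]]
[[5,14],[8,0],[13,6],[14,8],[21,12],[22,19],[27,18],[33,8],[39,13],[42,8],[46,3],[47,0]]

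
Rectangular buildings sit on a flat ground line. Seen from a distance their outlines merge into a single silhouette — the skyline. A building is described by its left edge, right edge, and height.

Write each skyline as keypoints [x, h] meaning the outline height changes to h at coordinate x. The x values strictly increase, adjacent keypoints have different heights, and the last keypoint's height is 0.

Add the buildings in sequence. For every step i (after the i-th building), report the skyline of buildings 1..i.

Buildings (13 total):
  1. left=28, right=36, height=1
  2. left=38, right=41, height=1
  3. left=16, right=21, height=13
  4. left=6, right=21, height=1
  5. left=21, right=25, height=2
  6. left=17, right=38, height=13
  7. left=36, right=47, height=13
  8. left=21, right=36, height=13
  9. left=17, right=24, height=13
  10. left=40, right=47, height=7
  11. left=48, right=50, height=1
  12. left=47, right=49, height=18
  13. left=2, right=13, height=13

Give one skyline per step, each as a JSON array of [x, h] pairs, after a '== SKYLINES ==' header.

== SKYLINES ==
[[28,1],[36,0]]
[[28,1],[36,0],[38,1],[41,0]]
[[16,13],[21,0],[28,1],[36,0],[38,1],[41,0]]
[[6,1],[16,13],[21,0],[28,1],[36,0],[38,1],[41,0]]
[[6,1],[16,13],[21,2],[25,0],[28,1],[36,0],[38,1],[41,0]]
[[6,1],[16,13],[38,1],[41,0]]
[[6,1],[16,13],[47,0]]
[[6,1],[16,13],[47,0]]
[[6,1],[16,13],[47,0]]
[[6,1],[16,13],[47,0]]
[[6,1],[16,13],[47,0],[48,1],[50,0]]
[[6,1],[16,13],[47,18],[49,1],[50,0]]
[[2,13],[13,1],[16,13],[47,18],[49,1],[50,0]]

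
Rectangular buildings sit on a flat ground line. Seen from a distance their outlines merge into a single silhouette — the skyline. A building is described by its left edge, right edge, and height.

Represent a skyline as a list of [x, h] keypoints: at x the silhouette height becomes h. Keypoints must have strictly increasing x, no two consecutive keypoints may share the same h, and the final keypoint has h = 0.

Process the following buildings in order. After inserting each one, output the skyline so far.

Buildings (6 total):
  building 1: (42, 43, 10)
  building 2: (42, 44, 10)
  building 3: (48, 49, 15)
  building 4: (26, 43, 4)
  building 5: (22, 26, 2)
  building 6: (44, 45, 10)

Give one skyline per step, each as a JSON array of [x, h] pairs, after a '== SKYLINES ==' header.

== SKYLINES ==
[[42,10],[43,0]]
[[42,10],[44,0]]
[[42,10],[44,0],[48,15],[49,0]]
[[26,4],[42,10],[44,0],[48,15],[49,0]]
[[22,2],[26,4],[42,10],[44,0],[48,15],[49,0]]
[[22,2],[26,4],[42,10],[45,0],[48,15],[49,0]]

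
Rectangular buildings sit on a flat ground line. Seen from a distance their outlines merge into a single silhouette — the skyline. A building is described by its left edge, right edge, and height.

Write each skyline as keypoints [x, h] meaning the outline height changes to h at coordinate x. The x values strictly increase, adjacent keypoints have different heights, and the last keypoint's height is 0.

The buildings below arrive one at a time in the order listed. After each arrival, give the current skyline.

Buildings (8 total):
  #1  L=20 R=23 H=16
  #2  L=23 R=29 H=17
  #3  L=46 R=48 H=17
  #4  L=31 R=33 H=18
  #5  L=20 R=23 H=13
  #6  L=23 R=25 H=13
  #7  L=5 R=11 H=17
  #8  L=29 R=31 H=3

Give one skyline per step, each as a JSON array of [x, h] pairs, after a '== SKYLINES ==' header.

== SKYLINES ==
[[20,16],[23,0]]
[[20,16],[23,17],[29,0]]
[[20,16],[23,17],[29,0],[46,17],[48,0]]
[[20,16],[23,17],[29,0],[31,18],[33,0],[46,17],[48,0]]
[[20,16],[23,17],[29,0],[31,18],[33,0],[46,17],[48,0]]
[[20,16],[23,17],[29,0],[31,18],[33,0],[46,17],[48,0]]
[[5,17],[11,0],[20,16],[23,17],[29,0],[31,18],[33,0],[46,17],[48,0]]
[[5,17],[11,0],[20,16],[23,17],[29,3],[31,18],[33,0],[46,17],[48,0]]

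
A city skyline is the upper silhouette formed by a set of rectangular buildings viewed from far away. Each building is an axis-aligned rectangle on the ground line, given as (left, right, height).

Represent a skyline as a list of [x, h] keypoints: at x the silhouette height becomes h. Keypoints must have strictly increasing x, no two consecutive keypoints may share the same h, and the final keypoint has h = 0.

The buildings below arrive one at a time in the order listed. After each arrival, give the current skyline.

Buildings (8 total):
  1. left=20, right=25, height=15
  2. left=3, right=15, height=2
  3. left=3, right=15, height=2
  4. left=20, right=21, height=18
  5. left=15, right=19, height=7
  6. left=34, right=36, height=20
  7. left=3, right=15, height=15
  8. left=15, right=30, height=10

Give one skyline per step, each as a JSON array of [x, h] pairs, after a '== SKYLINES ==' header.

== SKYLINES ==
[[20,15],[25,0]]
[[3,2],[15,0],[20,15],[25,0]]
[[3,2],[15,0],[20,15],[25,0]]
[[3,2],[15,0],[20,18],[21,15],[25,0]]
[[3,2],[15,7],[19,0],[20,18],[21,15],[25,0]]
[[3,2],[15,7],[19,0],[20,18],[21,15],[25,0],[34,20],[36,0]]
[[3,15],[15,7],[19,0],[20,18],[21,15],[25,0],[34,20],[36,0]]
[[3,15],[15,10],[20,18],[21,15],[25,10],[30,0],[34,20],[36,0]]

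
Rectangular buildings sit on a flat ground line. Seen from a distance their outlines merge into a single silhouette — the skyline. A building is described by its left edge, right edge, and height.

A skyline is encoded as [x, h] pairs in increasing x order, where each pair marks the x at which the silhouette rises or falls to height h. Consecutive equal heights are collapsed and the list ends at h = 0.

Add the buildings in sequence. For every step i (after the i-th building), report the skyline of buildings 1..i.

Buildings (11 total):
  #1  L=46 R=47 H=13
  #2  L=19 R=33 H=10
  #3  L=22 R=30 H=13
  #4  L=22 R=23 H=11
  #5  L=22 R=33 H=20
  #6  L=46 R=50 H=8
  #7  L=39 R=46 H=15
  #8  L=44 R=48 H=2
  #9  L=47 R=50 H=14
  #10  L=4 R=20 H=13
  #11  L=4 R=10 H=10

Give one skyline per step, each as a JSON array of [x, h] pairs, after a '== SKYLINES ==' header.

== SKYLINES ==
[[46,13],[47,0]]
[[19,10],[33,0],[46,13],[47,0]]
[[19,10],[22,13],[30,10],[33,0],[46,13],[47,0]]
[[19,10],[22,13],[30,10],[33,0],[46,13],[47,0]]
[[19,10],[22,20],[33,0],[46,13],[47,0]]
[[19,10],[22,20],[33,0],[46,13],[47,8],[50,0]]
[[19,10],[22,20],[33,0],[39,15],[46,13],[47,8],[50,0]]
[[19,10],[22,20],[33,0],[39,15],[46,13],[47,8],[50,0]]
[[19,10],[22,20],[33,0],[39,15],[46,13],[47,14],[50,0]]
[[4,13],[20,10],[22,20],[33,0],[39,15],[46,13],[47,14],[50,0]]
[[4,13],[20,10],[22,20],[33,0],[39,15],[46,13],[47,14],[50,0]]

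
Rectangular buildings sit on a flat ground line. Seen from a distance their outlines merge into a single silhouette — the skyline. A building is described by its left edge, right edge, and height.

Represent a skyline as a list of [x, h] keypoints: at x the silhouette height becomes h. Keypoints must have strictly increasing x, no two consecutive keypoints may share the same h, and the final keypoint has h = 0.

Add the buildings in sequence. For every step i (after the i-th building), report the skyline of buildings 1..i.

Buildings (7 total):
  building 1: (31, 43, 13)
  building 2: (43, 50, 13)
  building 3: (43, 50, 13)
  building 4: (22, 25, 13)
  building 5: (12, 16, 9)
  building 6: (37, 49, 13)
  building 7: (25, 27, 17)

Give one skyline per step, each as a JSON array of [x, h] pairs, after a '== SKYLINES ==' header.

== SKYLINES ==
[[31,13],[43,0]]
[[31,13],[50,0]]
[[31,13],[50,0]]
[[22,13],[25,0],[31,13],[50,0]]
[[12,9],[16,0],[22,13],[25,0],[31,13],[50,0]]
[[12,9],[16,0],[22,13],[25,0],[31,13],[50,0]]
[[12,9],[16,0],[22,13],[25,17],[27,0],[31,13],[50,0]]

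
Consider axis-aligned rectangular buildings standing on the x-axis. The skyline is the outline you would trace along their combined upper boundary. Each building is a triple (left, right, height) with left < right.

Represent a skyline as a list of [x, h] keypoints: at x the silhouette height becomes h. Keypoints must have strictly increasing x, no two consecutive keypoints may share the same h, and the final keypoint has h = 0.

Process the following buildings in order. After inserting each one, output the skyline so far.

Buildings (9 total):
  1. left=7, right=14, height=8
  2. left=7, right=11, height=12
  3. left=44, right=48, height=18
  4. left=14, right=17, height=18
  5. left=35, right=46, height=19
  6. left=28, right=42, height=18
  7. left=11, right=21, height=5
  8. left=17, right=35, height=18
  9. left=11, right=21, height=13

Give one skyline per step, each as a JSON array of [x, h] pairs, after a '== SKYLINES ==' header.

== SKYLINES ==
[[7,8],[14,0]]
[[7,12],[11,8],[14,0]]
[[7,12],[11,8],[14,0],[44,18],[48,0]]
[[7,12],[11,8],[14,18],[17,0],[44,18],[48,0]]
[[7,12],[11,8],[14,18],[17,0],[35,19],[46,18],[48,0]]
[[7,12],[11,8],[14,18],[17,0],[28,18],[35,19],[46,18],[48,0]]
[[7,12],[11,8],[14,18],[17,5],[21,0],[28,18],[35,19],[46,18],[48,0]]
[[7,12],[11,8],[14,18],[35,19],[46,18],[48,0]]
[[7,12],[11,13],[14,18],[35,19],[46,18],[48,0]]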